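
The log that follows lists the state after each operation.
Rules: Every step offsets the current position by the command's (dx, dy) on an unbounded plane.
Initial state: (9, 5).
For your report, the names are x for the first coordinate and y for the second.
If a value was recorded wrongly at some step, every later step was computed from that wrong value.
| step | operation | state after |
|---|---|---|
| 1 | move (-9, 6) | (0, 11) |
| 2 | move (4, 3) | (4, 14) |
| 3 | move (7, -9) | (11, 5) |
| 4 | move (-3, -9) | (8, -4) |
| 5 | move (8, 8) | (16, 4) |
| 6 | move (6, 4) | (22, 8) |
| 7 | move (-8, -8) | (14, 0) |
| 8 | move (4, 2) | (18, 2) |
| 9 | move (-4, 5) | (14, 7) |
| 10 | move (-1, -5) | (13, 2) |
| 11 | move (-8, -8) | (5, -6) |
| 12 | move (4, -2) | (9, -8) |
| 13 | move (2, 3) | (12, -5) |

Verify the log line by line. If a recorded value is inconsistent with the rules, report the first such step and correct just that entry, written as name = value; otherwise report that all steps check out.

step 13, x = 11

Step 1: x = 9 + (-9) = 0, y = 5 + (6) = 11 — same as recorded.
Step 2: x = 0 + (4) = 4, y = 11 + (3) = 14 — same as recorded.
Step 3: x = 4 + (7) = 11, y = 14 + (-9) = 5 — confirmed correct.
Step 4: x = 11 + (-3) = 8, y = 5 + (-9) = -4 — consistent with the log.
Step 5: x = 8 + (8) = 16, y = -4 + (8) = 4 — same as recorded.
Step 6: x = 16 + (6) = 22, y = 4 + (4) = 8 — no discrepancy.
Step 7: x = 22 + (-8) = 14, y = 8 + (-8) = 0 — in agreement.
Step 8: x = 14 + (4) = 18, y = 0 + (2) = 2 — exactly as logged.
Step 9: x = 18 + (-4) = 14, y = 2 + (5) = 7 — matches.
Step 10: x = 14 + (-1) = 13, y = 7 + (-5) = 2 — checks out.
Step 11: x = 13 + (-8) = 5, y = 2 + (-8) = -6 — in agreement.
Step 12: x = 5 + (4) = 9, y = -6 + (-2) = -8 — no discrepancy.
Step 13: x = 9 + (2) = 11, y = -8 + (3) = -5 — first mismatch against the log.
First incorrect step: 13; the correct value is x = 11.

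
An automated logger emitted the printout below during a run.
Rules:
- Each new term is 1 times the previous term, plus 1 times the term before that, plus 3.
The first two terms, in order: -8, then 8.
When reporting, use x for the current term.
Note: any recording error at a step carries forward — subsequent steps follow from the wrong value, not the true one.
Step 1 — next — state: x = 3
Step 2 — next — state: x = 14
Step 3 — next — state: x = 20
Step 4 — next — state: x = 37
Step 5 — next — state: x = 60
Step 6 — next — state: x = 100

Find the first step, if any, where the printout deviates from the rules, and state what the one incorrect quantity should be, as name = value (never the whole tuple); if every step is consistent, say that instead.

1. x = 1*(8) + (1)*(-8) + (3) = 3 (confirmed correct)
2. x = 1*(3) + (1)*(8) + (3) = 14 (agrees with the printout)
3. x = 1*(14) + (1)*(3) + (3) = 20 (verified)
4. x = 1*(20) + (1)*(14) + (3) = 37 (in agreement)
5. x = 1*(37) + (1)*(20) + (3) = 60 (in agreement)
6. x = 1*(60) + (1)*(37) + (3) = 100 (same as recorded)
Nothing is out of place; the run is error-free.

no error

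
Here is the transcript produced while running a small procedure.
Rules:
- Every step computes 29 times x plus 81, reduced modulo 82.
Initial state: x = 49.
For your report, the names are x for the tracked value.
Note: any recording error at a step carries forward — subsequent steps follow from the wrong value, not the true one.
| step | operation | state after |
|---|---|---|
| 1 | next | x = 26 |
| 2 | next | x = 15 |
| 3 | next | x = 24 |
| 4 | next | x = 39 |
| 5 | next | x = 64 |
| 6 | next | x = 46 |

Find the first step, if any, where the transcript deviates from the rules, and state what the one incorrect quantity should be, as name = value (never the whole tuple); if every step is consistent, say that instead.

Recomputing the run from the initial state:
step 1: x = 26
step 2: x = 15
step 3: x = 24
step 4: x = 39
step 5: x = 64
step 6: x = 51
The first disagreement with the transcript is at step 6, where the value should be x = 51.

step 6, x = 51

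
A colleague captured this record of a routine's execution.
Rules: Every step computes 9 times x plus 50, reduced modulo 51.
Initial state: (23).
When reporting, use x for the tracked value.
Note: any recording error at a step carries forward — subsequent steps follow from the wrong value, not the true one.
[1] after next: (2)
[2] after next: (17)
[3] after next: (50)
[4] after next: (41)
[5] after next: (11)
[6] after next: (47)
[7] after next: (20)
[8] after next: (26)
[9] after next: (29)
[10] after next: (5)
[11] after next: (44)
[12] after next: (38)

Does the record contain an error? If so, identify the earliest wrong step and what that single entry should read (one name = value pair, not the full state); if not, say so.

Recomputing the run from the initial state:
step 1: x = 2
step 2: x = 17
step 3: x = 50
step 4: x = 41
step 5: x = 11
step 6: x = 47
step 7: x = 14
step 8: x = 23
step 9: x = 2
step 10: x = 17
step 11: x = 50
step 12: x = 41
The first disagreement with the record is at step 7, where the value should be x = 14.

step 7, x = 14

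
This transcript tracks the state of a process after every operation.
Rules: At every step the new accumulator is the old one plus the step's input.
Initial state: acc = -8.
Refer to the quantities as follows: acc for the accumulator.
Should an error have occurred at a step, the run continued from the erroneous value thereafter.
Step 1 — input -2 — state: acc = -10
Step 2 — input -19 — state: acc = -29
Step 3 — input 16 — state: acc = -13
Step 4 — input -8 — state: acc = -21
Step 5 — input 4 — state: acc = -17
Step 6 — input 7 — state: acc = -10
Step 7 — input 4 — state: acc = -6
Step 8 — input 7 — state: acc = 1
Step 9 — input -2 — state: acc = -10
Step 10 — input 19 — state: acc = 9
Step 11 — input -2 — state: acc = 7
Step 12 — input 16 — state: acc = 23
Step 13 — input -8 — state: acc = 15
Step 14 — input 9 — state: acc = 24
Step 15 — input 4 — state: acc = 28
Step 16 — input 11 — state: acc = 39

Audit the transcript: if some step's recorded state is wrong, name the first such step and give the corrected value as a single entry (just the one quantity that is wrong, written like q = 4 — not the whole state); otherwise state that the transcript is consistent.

step 9, acc = -1

1. acc = -8 + -2 = -10 (agrees with the transcript)
2. acc = -10 + -19 = -29 (verified)
3. acc = -29 + 16 = -13 (verified)
4. acc = -13 + -8 = -21 (consistent with the transcript)
5. acc = -21 + 4 = -17 (matches)
6. acc = -17 + 7 = -10 (checks out)
7. acc = -10 + 4 = -6 (matches)
8. acc = -6 + 7 = 1 (verified)
9. acc = 1 + -2 = -1 (this is not what the transcript shows)
So the first discrepancy is step 9, where the right value is acc = -1.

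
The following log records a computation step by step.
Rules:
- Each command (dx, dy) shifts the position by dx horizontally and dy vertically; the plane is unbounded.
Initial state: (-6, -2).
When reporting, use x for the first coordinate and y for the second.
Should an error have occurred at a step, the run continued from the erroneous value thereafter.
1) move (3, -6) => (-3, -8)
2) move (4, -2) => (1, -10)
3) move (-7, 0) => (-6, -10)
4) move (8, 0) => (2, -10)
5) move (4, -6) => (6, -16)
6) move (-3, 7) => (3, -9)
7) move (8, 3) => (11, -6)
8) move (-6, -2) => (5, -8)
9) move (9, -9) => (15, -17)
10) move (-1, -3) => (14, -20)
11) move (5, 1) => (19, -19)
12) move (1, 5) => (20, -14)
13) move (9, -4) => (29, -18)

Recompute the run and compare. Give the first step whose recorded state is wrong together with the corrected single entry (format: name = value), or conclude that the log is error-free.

step 9, x = 14

Step 1: x = -6 + (3) = -3, y = -2 + (-6) = -8 — matches.
Step 2: x = -3 + (4) = 1, y = -8 + (-2) = -10 — confirmed correct.
Step 3: x = 1 + (-7) = -6, y = -10 + (0) = -10 — confirmed correct.
Step 4: x = -6 + (8) = 2, y = -10 + (0) = -10 — no discrepancy.
Step 5: x = 2 + (4) = 6, y = -10 + (-6) = -16 — in agreement.
Step 6: x = 6 + (-3) = 3, y = -16 + (7) = -9 — same as recorded.
Step 7: x = 3 + (8) = 11, y = -9 + (3) = -6 — no discrepancy.
Step 8: x = 11 + (-6) = 5, y = -6 + (-2) = -8 — verified.
Step 9: x = 5 + (9) = 14, y = -8 + (-9) = -17 — the log has a different value.
Conclusion: step 9 carries the first error; the entry should be x = 14.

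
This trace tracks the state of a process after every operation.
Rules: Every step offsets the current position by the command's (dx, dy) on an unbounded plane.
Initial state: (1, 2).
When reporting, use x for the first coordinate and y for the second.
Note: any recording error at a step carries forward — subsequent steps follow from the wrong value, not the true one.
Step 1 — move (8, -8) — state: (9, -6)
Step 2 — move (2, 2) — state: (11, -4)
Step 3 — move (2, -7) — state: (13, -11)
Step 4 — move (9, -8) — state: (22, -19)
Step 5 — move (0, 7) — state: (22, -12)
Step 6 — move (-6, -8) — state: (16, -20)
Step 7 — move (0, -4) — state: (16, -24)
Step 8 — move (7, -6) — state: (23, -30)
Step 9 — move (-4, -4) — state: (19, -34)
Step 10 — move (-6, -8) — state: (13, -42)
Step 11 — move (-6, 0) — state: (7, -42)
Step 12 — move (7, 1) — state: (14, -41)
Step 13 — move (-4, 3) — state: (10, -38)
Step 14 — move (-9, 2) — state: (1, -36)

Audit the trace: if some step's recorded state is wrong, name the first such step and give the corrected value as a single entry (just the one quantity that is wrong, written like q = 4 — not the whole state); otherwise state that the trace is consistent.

Recomputing the run from the initial state:
step 1: x = 9, y = -6
step 2: x = 11, y = -4
step 3: x = 13, y = -11
step 4: x = 22, y = -19
step 5: x = 22, y = -12
step 6: x = 16, y = -20
step 7: x = 16, y = -24
step 8: x = 23, y = -30
step 9: x = 19, y = -34
step 10: x = 13, y = -42
step 11: x = 7, y = -42
step 12: x = 14, y = -41
step 13: x = 10, y = -38
step 14: x = 1, y = -36
This matches the trace at every step.

no error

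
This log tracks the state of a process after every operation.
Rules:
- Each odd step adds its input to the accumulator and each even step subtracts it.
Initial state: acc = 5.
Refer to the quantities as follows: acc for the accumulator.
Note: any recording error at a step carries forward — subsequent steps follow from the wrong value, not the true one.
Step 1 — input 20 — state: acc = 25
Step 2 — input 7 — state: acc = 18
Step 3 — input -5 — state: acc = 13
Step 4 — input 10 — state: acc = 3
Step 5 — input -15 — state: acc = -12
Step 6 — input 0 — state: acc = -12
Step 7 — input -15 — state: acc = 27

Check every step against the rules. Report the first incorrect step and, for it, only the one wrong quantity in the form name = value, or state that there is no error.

Recomputing the run from the initial state:
step 1: acc = 25
step 2: acc = 18
step 3: acc = 13
step 4: acc = 3
step 5: acc = -12
step 6: acc = -12
step 7: acc = -27
The first disagreement with the log is at step 7, where the value should be acc = -27.

step 7, acc = -27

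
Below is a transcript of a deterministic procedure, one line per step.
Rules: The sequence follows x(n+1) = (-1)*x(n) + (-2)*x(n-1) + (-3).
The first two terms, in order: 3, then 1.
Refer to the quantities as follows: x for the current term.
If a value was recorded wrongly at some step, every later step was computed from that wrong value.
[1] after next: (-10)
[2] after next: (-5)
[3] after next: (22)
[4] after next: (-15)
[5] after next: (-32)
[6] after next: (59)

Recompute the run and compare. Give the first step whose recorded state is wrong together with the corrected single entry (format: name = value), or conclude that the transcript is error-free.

step 2, x = 5

Recomputing the run from the initial state:
step 1: x = -10
step 2: x = 5
step 3: x = 12
step 4: x = -25
step 5: x = -2
step 6: x = 49
The first disagreement with the transcript is at step 2, where the value should be x = 5.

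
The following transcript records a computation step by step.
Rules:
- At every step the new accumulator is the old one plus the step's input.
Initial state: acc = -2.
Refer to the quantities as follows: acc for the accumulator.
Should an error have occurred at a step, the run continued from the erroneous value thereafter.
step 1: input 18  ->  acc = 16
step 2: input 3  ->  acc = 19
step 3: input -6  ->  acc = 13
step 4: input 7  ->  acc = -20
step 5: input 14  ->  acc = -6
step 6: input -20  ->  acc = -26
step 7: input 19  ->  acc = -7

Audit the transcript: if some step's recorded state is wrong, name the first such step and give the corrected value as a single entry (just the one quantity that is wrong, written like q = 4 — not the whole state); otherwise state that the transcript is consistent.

1. acc = -2 + 18 = 16 (matches)
2. acc = 16 + 3 = 19 (same as recorded)
3. acc = 19 + -6 = 13 (exactly as logged)
4. acc = 13 + 7 = 20 (first mismatch against the transcript)
Conclusion: step 4 carries the first error; the entry should be acc = 20.

step 4, acc = 20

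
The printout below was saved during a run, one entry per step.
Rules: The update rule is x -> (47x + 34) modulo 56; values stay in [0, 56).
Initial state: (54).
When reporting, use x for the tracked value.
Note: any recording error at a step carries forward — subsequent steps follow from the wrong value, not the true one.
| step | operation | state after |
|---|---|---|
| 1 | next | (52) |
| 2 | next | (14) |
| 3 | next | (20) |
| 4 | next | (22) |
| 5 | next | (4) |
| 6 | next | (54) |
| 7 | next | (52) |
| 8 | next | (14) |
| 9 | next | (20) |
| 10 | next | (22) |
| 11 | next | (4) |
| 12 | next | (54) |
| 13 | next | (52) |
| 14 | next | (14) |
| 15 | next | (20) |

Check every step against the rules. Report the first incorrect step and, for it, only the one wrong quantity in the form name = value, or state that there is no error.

Recomputing the run from the initial state:
step 1: x = 52
step 2: x = 14
step 3: x = 20
step 4: x = 22
step 5: x = 4
step 6: x = 54
step 7: x = 52
step 8: x = 14
step 9: x = 20
step 10: x = 22
step 11: x = 4
step 12: x = 54
step 13: x = 52
step 14: x = 14
step 15: x = 20
This matches the printout at every step.

no error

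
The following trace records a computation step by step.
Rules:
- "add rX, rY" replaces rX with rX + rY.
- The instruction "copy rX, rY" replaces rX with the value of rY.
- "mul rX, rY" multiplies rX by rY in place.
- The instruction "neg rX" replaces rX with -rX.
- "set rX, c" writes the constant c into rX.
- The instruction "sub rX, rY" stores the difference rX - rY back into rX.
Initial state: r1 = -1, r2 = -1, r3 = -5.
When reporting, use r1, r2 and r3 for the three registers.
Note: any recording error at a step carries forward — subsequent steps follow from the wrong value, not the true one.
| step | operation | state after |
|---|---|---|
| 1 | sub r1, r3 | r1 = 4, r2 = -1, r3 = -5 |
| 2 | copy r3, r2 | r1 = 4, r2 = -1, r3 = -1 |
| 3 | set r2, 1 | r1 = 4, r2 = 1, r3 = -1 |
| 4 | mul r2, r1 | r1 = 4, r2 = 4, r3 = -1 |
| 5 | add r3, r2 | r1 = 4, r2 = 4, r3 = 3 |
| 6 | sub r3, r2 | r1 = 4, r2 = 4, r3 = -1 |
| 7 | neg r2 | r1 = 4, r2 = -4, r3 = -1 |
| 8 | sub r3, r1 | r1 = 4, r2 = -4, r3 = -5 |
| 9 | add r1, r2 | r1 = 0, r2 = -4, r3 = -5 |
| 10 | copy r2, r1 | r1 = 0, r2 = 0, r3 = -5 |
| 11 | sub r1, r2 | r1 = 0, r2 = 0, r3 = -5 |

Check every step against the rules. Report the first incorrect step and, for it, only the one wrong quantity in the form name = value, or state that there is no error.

no error

Step 1: r1 = -1 - -5 = 4 — in agreement.
Step 2: r3 = -1 — confirmed correct.
Step 3: r2 = 1 — exactly as logged.
Step 4: r2 = 1 * 4 = 4 — confirmed correct.
Step 5: r3 = -1 + 4 = 3 — exactly as logged.
Step 6: r3 = 3 - 4 = -1 — agrees with the trace.
Step 7: r2 = -(4) = -4 — confirmed correct.
Step 8: r3 = -1 - 4 = -5 — in agreement.
Step 9: r1 = 4 + -4 = 0 — same as recorded.
Step 10: r2 = 0 — consistent with the trace.
Step 11: r1 = 0 - 0 = 0 — confirmed correct.
The whole run recomputes cleanly — no discrepancies.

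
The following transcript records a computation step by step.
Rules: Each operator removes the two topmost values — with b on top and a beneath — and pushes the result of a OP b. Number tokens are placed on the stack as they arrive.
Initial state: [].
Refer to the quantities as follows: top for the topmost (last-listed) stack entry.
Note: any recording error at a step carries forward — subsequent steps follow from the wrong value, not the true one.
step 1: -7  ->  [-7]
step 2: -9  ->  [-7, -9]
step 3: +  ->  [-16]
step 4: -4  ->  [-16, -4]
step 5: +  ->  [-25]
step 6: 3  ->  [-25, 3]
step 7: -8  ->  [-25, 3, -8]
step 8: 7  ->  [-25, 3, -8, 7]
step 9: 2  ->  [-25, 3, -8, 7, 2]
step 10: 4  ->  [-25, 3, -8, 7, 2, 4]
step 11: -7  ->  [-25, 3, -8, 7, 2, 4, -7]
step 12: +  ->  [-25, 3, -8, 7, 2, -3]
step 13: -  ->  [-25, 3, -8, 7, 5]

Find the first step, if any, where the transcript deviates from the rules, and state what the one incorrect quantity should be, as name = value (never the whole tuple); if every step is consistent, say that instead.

Recomputing the run from the initial state:
step 1: [-7]
step 2: [-7, -9]
step 3: [-16]
step 4: [-16, -4]
step 5: [-20]
step 6: [-20, 3]
step 7: [-20, 3, -8]
step 8: [-20, 3, -8, 7]
step 9: [-20, 3, -8, 7, 2]
step 10: [-20, 3, -8, 7, 2, 4]
step 11: [-20, 3, -8, 7, 2, 4, -7]
step 12: [-20, 3, -8, 7, 2, -3]
step 13: [-20, 3, -8, 7, 5]
The first disagreement with the transcript is at step 5, where the value should be top = -20.

step 5, top = -20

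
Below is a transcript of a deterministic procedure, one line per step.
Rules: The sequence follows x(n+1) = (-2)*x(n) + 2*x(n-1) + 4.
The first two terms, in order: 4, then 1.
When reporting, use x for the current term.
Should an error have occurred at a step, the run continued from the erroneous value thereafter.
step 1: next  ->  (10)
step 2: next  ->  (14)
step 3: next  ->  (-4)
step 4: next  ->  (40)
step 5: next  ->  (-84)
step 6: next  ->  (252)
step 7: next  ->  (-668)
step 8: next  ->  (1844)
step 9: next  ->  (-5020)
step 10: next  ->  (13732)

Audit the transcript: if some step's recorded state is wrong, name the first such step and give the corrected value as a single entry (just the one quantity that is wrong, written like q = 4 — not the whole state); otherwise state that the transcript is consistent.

Recomputing the run from the initial state:
step 1: x = 10
step 2: x = -14
step 3: x = 52
step 4: x = -128
step 5: x = 364
step 6: x = -980
step 7: x = 2692
step 8: x = -7340
step 9: x = 20068
step 10: x = -54812
The first disagreement with the transcript is at step 2, where the value should be x = -14.

step 2, x = -14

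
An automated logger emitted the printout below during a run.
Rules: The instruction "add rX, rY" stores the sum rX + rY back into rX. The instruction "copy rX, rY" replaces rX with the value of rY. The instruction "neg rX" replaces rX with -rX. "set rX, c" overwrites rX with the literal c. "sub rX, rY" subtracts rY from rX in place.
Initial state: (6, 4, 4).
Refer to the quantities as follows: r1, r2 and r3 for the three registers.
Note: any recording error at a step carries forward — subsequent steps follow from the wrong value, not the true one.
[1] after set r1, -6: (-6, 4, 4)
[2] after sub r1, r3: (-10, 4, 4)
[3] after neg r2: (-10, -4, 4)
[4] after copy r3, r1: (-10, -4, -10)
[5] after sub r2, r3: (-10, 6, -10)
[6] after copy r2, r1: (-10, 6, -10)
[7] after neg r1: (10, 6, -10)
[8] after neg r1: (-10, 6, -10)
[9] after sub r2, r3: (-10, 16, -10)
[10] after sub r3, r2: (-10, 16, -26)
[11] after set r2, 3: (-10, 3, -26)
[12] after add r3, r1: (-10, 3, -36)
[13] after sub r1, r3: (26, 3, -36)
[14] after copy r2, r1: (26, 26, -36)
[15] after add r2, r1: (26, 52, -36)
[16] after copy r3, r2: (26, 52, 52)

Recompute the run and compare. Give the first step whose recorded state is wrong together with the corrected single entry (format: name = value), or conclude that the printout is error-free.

step 6, r2 = -10

1. r1 = -6 (no discrepancy)
2. r1 = -6 - 4 = -10 (same as recorded)
3. r2 = -(4) = -4 (in agreement)
4. r3 = -10 (agrees with the printout)
5. r2 = -4 - -10 = 6 (no discrepancy)
6. r2 = -10 (first mismatch against the printout)
First incorrect step: 6; the correct value is r2 = -10.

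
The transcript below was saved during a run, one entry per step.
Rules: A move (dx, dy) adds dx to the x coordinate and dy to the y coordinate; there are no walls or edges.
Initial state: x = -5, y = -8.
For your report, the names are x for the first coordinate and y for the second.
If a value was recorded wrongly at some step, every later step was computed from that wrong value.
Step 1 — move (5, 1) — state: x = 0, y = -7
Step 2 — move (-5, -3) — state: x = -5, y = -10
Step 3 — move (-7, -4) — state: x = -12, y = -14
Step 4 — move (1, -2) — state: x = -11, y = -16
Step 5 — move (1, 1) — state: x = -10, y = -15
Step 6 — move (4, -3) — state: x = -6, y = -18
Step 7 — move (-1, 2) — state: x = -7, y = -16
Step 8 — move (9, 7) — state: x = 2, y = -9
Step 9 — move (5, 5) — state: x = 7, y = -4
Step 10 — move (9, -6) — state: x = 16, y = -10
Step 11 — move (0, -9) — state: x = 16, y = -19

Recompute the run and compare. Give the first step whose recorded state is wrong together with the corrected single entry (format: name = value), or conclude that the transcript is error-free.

Step 1: x = -5 + (5) = 0, y = -8 + (1) = -7 — confirmed correct.
Step 2: x = 0 + (-5) = -5, y = -7 + (-3) = -10 — checks out.
Step 3: x = -5 + (-7) = -12, y = -10 + (-4) = -14 — agrees with the transcript.
Step 4: x = -12 + (1) = -11, y = -14 + (-2) = -16 — confirmed correct.
Step 5: x = -11 + (1) = -10, y = -16 + (1) = -15 — in agreement.
Step 6: x = -10 + (4) = -6, y = -15 + (-3) = -18 — in agreement.
Step 7: x = -6 + (-1) = -7, y = -18 + (2) = -16 — consistent with the transcript.
Step 8: x = -7 + (9) = 2, y = -16 + (7) = -9 — no discrepancy.
Step 9: x = 2 + (5) = 7, y = -9 + (5) = -4 — verified.
Step 10: x = 7 + (9) = 16, y = -4 + (-6) = -10 — agrees with the transcript.
Step 11: x = 16 + (0) = 16, y = -10 + (-9) = -19 — same as recorded.
Every step is consistent.

no error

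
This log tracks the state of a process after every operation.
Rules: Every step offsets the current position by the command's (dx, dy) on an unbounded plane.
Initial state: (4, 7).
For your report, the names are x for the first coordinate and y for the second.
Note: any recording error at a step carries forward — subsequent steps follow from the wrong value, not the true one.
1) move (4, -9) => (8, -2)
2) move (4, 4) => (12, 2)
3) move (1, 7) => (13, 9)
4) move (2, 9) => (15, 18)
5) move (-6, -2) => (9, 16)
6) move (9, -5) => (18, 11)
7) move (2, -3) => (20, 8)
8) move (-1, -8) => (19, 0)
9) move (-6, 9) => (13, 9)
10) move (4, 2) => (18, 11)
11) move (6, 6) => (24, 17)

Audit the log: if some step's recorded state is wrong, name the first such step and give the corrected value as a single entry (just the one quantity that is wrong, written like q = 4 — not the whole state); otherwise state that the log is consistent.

step 10, x = 17

Recomputing the run from the initial state:
step 1: x = 8, y = -2
step 2: x = 12, y = 2
step 3: x = 13, y = 9
step 4: x = 15, y = 18
step 5: x = 9, y = 16
step 6: x = 18, y = 11
step 7: x = 20, y = 8
step 8: x = 19, y = 0
step 9: x = 13, y = 9
step 10: x = 17, y = 11
step 11: x = 23, y = 17
The first disagreement with the log is at step 10, where the value should be x = 17.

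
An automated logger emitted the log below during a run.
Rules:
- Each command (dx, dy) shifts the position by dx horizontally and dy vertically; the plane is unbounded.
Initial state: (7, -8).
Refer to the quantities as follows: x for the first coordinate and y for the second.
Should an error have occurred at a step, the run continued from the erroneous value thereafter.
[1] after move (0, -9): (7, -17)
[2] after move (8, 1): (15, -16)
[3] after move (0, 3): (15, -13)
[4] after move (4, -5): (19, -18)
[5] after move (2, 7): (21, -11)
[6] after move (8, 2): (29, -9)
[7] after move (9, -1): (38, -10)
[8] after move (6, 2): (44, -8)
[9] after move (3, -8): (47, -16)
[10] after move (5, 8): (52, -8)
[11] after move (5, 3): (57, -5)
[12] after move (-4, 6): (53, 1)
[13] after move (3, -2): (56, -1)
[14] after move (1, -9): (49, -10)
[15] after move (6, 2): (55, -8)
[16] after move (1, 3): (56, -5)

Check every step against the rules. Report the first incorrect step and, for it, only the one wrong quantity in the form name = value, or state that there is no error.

step 14, x = 57

Recomputing the run from the initial state:
step 1: x = 7, y = -17
step 2: x = 15, y = -16
step 3: x = 15, y = -13
step 4: x = 19, y = -18
step 5: x = 21, y = -11
step 6: x = 29, y = -9
step 7: x = 38, y = -10
step 8: x = 44, y = -8
step 9: x = 47, y = -16
step 10: x = 52, y = -8
step 11: x = 57, y = -5
step 12: x = 53, y = 1
step 13: x = 56, y = -1
step 14: x = 57, y = -10
step 15: x = 63, y = -8
step 16: x = 64, y = -5
The first disagreement with the log is at step 14, where the value should be x = 57.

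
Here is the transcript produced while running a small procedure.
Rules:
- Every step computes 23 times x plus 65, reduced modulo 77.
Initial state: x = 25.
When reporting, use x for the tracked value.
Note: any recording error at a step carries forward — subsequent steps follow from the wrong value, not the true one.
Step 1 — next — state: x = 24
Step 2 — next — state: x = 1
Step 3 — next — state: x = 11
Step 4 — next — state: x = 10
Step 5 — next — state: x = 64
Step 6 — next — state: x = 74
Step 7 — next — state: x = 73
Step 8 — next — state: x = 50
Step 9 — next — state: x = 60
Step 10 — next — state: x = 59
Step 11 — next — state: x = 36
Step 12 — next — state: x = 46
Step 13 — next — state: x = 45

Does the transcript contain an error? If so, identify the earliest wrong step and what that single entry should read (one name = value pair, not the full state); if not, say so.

no error

Recomputing the run from the initial state:
step 1: x = 24
step 2: x = 1
step 3: x = 11
step 4: x = 10
step 5: x = 64
step 6: x = 74
step 7: x = 73
step 8: x = 50
step 9: x = 60
step 10: x = 59
step 11: x = 36
step 12: x = 46
step 13: x = 45
This matches the transcript at every step.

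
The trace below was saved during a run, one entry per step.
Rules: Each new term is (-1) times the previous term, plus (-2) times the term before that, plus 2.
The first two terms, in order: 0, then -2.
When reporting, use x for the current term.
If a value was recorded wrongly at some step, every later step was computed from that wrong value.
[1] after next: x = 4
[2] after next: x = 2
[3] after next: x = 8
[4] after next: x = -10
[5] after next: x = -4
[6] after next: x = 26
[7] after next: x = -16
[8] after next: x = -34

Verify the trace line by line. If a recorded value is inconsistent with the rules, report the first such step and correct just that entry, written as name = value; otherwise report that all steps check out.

step 3, x = -8

step 1: x = -1*(-2) + (-2)*(0) + (2) = 4 -> agrees with the trace
step 2: x = -1*(4) + (-2)*(-2) + (2) = 2 -> no discrepancy
step 3: x = -1*(2) + (-2)*(4) + (2) = -8 -> first mismatch against the trace
The audit stops at step 3: the recorded entry is wrong and should be x = -8.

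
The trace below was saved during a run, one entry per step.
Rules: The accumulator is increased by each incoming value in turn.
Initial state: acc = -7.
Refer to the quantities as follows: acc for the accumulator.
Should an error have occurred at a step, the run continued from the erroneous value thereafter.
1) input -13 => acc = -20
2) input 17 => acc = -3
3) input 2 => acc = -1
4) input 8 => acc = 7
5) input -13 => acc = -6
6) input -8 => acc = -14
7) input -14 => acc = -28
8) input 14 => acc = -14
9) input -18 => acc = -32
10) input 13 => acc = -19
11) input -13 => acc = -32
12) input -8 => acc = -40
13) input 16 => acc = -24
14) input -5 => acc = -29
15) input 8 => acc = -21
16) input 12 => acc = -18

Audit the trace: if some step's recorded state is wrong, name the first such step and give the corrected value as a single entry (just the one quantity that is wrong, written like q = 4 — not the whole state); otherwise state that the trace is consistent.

step 16, acc = -9

Recomputing the run from the initial state:
step 1: acc = -20
step 2: acc = -3
step 3: acc = -1
step 4: acc = 7
step 5: acc = -6
step 6: acc = -14
step 7: acc = -28
step 8: acc = -14
step 9: acc = -32
step 10: acc = -19
step 11: acc = -32
step 12: acc = -40
step 13: acc = -24
step 14: acc = -29
step 15: acc = -21
step 16: acc = -9
The first disagreement with the trace is at step 16, where the value should be acc = -9.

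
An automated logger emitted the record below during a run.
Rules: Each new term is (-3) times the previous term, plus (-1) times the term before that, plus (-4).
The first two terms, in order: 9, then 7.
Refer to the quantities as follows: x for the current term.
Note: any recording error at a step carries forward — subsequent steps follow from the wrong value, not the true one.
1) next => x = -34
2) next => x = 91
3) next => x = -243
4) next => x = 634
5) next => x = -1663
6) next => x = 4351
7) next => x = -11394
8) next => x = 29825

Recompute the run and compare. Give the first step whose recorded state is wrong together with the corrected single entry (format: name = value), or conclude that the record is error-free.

step 8, x = 29827

Recomputing the run from the initial state:
step 1: x = -34
step 2: x = 91
step 3: x = -243
step 4: x = 634
step 5: x = -1663
step 6: x = 4351
step 7: x = -11394
step 8: x = 29827
The first disagreement with the record is at step 8, where the value should be x = 29827.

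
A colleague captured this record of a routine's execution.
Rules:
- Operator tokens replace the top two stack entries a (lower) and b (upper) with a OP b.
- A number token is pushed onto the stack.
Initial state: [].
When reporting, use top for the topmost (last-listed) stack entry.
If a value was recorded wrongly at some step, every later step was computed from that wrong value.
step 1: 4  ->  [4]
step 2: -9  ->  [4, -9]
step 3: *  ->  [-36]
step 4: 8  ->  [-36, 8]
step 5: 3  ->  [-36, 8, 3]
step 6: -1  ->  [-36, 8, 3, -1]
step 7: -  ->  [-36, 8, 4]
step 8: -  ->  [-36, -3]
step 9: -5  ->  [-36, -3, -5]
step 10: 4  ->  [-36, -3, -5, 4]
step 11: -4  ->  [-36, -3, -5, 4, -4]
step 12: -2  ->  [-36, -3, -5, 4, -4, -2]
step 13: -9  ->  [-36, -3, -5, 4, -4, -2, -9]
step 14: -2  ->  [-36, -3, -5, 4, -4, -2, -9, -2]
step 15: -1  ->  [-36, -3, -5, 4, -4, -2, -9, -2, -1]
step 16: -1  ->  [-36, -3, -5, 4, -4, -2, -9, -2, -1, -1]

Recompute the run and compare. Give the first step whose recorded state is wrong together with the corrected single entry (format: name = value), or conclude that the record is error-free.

step 8, top = 4

1. push 4: top = 4 (agrees with the record)
2. push -9: top = -9 (in agreement)
3. 4 * -9 = -36 (exactly as logged)
4. push 8: top = 8 (exactly as logged)
5. push 3: top = 3 (confirmed correct)
6. push -1: top = -1 (no discrepancy)
7. 3 - -1 = 4 (exactly as logged)
8. 8 - 4 = 4 (first mismatch against the record)
The audit stops at step 8: the recorded entry is wrong and should be top = 4.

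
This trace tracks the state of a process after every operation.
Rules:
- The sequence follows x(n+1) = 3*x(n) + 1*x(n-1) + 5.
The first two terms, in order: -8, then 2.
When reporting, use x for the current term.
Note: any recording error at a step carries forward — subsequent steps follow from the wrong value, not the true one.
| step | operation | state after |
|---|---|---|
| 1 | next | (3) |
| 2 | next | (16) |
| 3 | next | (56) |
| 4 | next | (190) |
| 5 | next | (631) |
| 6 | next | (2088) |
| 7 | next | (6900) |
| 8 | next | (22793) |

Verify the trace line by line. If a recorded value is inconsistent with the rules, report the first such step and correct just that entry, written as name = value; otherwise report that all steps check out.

Recomputing the run from the initial state:
step 1: x = 3
step 2: x = 16
step 3: x = 56
step 4: x = 189
step 5: x = 628
step 6: x = 2078
step 7: x = 6867
step 8: x = 22684
The first disagreement with the trace is at step 4, where the value should be x = 189.

step 4, x = 189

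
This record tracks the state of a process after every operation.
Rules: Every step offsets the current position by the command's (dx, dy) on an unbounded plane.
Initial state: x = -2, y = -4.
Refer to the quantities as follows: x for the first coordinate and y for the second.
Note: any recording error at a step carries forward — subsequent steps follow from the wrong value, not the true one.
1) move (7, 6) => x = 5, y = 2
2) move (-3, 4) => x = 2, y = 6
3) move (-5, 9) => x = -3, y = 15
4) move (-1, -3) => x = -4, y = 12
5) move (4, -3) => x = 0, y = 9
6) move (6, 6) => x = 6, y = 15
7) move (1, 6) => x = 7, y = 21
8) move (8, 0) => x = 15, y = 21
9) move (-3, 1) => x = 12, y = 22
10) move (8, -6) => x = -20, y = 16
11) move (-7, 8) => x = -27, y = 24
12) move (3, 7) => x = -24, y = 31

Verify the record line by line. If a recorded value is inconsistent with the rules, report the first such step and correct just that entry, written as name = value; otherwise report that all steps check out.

step 10, x = 20

Step 1: x = -2 + (7) = 5, y = -4 + (6) = 2 — matches.
Step 2: x = 5 + (-3) = 2, y = 2 + (4) = 6 — in agreement.
Step 3: x = 2 + (-5) = -3, y = 6 + (9) = 15 — confirmed correct.
Step 4: x = -3 + (-1) = -4, y = 15 + (-3) = 12 — confirmed correct.
Step 5: x = -4 + (4) = 0, y = 12 + (-3) = 9 — agrees with the record.
Step 6: x = 0 + (6) = 6, y = 9 + (6) = 15 — verified.
Step 7: x = 6 + (1) = 7, y = 15 + (6) = 21 — exactly as logged.
Step 8: x = 7 + (8) = 15, y = 21 + (0) = 21 — in agreement.
Step 9: x = 15 + (-3) = 12, y = 21 + (1) = 22 — verified.
Step 10: x = 12 + (8) = 20, y = 22 + (-6) = 16 — the record disagrees here.
Conclusion: step 10 carries the first error; the entry should be x = 20.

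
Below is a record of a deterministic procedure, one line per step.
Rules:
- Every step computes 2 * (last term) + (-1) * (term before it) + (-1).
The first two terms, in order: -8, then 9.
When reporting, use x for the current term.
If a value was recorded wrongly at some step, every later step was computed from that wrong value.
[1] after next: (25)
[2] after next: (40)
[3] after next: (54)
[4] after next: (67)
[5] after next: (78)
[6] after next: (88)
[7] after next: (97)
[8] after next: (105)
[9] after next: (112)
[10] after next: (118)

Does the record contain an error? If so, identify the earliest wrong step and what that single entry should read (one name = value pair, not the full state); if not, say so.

Recomputing the run from the initial state:
step 1: x = 25
step 2: x = 40
step 3: x = 54
step 4: x = 67
step 5: x = 79
step 6: x = 90
step 7: x = 100
step 8: x = 109
step 9: x = 117
step 10: x = 124
The first disagreement with the record is at step 5, where the value should be x = 79.

step 5, x = 79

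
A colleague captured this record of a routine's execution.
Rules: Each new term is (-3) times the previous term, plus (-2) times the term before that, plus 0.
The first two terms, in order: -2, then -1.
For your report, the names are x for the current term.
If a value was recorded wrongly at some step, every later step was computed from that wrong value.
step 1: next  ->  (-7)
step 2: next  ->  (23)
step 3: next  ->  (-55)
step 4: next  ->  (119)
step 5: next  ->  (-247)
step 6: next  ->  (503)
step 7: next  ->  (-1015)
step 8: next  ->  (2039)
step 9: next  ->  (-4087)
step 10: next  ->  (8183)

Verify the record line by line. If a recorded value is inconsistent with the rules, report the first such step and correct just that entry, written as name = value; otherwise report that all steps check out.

step 1, x = 7

step 1: x = -3*(-1) + (-2)*(-2) + (0) = 7 -> first mismatch against the record
So the first discrepancy is step 1, where the right value is x = 7.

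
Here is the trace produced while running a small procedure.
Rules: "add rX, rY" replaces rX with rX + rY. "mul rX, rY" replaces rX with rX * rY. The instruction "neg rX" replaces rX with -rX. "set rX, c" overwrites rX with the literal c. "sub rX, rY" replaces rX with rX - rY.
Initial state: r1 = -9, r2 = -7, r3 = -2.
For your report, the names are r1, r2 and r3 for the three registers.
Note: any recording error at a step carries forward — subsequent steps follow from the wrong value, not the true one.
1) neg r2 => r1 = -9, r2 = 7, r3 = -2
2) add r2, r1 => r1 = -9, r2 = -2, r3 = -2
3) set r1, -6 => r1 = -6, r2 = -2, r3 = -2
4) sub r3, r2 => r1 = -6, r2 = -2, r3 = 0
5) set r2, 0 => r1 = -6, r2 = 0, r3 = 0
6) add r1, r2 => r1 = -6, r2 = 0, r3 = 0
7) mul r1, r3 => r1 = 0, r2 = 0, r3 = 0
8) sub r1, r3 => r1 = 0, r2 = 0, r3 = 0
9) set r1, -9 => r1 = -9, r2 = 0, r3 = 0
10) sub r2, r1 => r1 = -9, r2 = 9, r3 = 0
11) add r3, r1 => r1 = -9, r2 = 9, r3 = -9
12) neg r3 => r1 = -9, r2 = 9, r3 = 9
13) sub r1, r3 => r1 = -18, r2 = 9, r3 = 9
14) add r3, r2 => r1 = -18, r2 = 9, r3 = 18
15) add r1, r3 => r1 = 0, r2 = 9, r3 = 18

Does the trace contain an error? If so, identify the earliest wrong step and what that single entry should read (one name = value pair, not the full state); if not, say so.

step 1: r2 = -(-7) = 7 -> in agreement
step 2: r2 = 7 + -9 = -2 -> checks out
step 3: r1 = -6 -> exactly as logged
step 4: r3 = -2 - -2 = 0 -> verified
step 5: r2 = 0 -> consistent with the trace
step 6: r1 = -6 + 0 = -6 -> no discrepancy
step 7: r1 = -6 * 0 = 0 -> agrees with the trace
step 8: r1 = 0 - 0 = 0 -> checks out
step 9: r1 = -9 -> agrees with the trace
step 10: r2 = 0 - -9 = 9 -> checks out
step 11: r3 = 0 + -9 = -9 -> agrees with the trace
step 12: r3 = -(-9) = 9 -> agrees with the trace
step 13: r1 = -9 - 9 = -18 -> same as recorded
step 14: r3 = 9 + 9 = 18 -> no discrepancy
step 15: r1 = -18 + 18 = 0 -> in agreement
All entries verified; no error found.

no error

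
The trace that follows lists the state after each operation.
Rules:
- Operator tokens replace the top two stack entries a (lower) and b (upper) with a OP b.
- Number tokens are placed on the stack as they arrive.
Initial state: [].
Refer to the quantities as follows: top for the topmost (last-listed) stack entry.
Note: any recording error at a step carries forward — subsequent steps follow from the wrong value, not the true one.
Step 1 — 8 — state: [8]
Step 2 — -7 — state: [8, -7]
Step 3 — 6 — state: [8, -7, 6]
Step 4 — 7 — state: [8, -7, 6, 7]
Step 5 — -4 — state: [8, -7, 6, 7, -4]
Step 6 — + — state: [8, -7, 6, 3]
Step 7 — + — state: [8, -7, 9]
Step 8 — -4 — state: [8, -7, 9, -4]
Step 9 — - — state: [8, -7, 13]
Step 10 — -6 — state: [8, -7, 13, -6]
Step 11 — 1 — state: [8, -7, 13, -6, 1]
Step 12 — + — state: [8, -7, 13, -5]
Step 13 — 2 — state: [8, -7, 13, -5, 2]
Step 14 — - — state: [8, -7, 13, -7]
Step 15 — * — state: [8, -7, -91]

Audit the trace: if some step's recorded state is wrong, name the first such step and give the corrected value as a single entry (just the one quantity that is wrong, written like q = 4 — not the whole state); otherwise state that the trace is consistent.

no error

Recomputing the run from the initial state:
step 1: [8]
step 2: [8, -7]
step 3: [8, -7, 6]
step 4: [8, -7, 6, 7]
step 5: [8, -7, 6, 7, -4]
step 6: [8, -7, 6, 3]
step 7: [8, -7, 9]
step 8: [8, -7, 9, -4]
step 9: [8, -7, 13]
step 10: [8, -7, 13, -6]
step 11: [8, -7, 13, -6, 1]
step 12: [8, -7, 13, -5]
step 13: [8, -7, 13, -5, 2]
step 14: [8, -7, 13, -7]
step 15: [8, -7, -91]
This matches the trace at every step.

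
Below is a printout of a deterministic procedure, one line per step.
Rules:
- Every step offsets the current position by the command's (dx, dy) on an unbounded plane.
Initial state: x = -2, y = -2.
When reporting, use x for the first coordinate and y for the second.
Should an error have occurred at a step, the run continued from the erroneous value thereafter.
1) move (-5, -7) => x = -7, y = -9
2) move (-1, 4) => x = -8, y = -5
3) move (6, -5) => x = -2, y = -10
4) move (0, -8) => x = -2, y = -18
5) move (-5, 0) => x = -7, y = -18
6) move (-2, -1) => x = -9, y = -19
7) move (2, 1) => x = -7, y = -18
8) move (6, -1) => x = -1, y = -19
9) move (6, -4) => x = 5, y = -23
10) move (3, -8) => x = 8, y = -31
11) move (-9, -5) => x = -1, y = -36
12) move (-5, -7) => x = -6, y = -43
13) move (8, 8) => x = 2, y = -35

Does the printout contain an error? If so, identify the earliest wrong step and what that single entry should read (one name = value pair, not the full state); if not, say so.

no error

Recomputing the run from the initial state:
step 1: x = -7, y = -9
step 2: x = -8, y = -5
step 3: x = -2, y = -10
step 4: x = -2, y = -18
step 5: x = -7, y = -18
step 6: x = -9, y = -19
step 7: x = -7, y = -18
step 8: x = -1, y = -19
step 9: x = 5, y = -23
step 10: x = 8, y = -31
step 11: x = -1, y = -36
step 12: x = -6, y = -43
step 13: x = 2, y = -35
This matches the printout at every step.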